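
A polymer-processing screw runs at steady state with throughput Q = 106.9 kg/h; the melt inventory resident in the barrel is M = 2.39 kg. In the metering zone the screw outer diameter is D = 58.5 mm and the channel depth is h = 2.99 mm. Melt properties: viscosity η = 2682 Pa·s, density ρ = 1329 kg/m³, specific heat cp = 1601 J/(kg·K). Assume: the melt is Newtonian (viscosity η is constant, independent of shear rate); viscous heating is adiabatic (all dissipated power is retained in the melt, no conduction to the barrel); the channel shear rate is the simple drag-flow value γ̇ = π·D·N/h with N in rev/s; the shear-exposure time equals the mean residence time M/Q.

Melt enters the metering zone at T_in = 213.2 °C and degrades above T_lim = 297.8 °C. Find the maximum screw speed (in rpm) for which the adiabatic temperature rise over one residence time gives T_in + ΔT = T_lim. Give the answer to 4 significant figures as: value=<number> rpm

value=28.19 rpm

Q_s = Q / 3600 = 106.9 / 3600 = 0.0296944 kg/s
t_res = M / Q_s = 2.39 ÷ 0.0296944 = 80.4864 s
Geometry in SI: D = 58.5 mm → 0.0585 m, h = 2.99 mm → 0.00299 m
Allowable rise: ΔT_a = T_lim − T_in = 297.8 − 213.2 = 84.6 K
Invert ΔT = ηγ̇²t_res/(ρcp) for γ̇: γ̇_max² = ΔT_a ρ cp / (η t_res) = 84.6·1329·1601 / (2682·80.4864) = 833.883 s⁻²
Take the square root: γ̇_max = √(833.883) = 28.877 s⁻¹
N_max = γ̇_max h / (πD) = 28.877·0.00299/(π·0.0585) = 0.469805 rev/s → ×60 = 28.1883 rpm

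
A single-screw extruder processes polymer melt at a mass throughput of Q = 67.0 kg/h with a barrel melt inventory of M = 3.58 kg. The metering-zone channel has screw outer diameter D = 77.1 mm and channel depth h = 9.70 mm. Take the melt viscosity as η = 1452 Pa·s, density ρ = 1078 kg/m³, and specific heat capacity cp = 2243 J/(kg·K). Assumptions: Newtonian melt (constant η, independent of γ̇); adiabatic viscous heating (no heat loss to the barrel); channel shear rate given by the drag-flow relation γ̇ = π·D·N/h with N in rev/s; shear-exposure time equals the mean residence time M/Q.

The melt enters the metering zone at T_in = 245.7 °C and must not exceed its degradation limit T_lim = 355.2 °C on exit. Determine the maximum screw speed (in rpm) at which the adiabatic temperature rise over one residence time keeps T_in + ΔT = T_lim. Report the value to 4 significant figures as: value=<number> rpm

value=73.98 rpm

Q_s = Q / 3600 = 67.0 / 3600 = 0.0186111 kg/s
Mean residence time: t_res = M/Q_s = 3.58 kg / 0.0186111 kg/s = 192.358 s
Geometry in SI: D = 77.1 mm → 0.0771 m, h = 9.70 mm → 0.0097 m
ΔT_a = T_lim − T_in = 355.2 °C − 245.7 °C = 109.5 K
γ̇_max² = ΔT_a·ρ·cp/(η·t_res) = 109.5·1078·2243/(1452·192.358) = 947.949 s⁻²
Take the square root: γ̇_max = √(947.949) = 30.7888 s⁻¹
Solve γ̇ = πDN/h for N: N_max = γ̇_max·h/(π·D) = 30.7888 × 0.0097 / (π × 0.0771) = 1.23299 rev/s = 73.9795 rpm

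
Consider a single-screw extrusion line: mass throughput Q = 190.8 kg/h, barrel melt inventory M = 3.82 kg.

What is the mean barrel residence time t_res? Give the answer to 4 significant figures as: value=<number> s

value=72.08 s

Throughput in SI: Q_s = 190.8 kg/h ÷ 3600 s/h = 0.053 kg/s
t_res = M / Q_s = 3.82 / 0.053 = 72.0755 s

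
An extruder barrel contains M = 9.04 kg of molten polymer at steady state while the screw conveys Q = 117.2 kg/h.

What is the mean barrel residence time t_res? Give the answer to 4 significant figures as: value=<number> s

value=277.7 s

Convert throughput: Q = 117.2 kg/h = 117.2/3600 = 0.0325556 kg/s
Mean residence time: t_res = M/Q_s = 9.04 kg / 0.0325556 kg/s = 277.679 s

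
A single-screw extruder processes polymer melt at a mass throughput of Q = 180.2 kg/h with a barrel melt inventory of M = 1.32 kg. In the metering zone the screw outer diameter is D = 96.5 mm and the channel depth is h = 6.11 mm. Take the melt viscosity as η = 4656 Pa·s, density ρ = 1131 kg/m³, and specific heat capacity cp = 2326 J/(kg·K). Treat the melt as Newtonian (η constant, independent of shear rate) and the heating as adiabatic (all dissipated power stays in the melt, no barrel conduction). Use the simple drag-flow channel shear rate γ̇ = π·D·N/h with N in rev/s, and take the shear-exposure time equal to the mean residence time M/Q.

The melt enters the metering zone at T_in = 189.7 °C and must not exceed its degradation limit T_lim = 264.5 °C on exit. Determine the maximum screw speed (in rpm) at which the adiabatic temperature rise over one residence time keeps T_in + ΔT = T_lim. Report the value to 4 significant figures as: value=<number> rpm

Throughput in SI: Q_s = 180.2 kg/h ÷ 3600 s/h = 0.0500556 kg/s
t_res = M / Q_s = 1.32 / 0.0500556 = 26.3707 s
D = 96.5 mm = 0.0965 m;  h = 6.11 mm = 0.00611 m
Allowable rise: ΔT_a = T_lim − T_in = 264.5 − 189.7 = 74.8 K
γ̇_max² = ΔT_a·ρ·cp / (η·t_res) = [74.8 × 1131 × 2326] / [4656 × 26.3707] = 1602.65 s⁻²
γ̇_max = √1602.65 = 40.0331 s⁻¹
N_max = γ̇_max h / (πD) = 40.0331·0.00611/(π·0.0965) = 0.806833 rev/s → ×60 = 48.41 rpm

value=48.41 rpm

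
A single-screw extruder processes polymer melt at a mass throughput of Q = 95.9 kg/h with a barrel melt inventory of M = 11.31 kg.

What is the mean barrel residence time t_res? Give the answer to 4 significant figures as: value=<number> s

Q_s = Q / 3600 = 95.9 / 3600 = 0.0266389 kg/s
t_res = M / Q_s = 11.31 / 0.0266389 = 424.567 s

value=424.6 s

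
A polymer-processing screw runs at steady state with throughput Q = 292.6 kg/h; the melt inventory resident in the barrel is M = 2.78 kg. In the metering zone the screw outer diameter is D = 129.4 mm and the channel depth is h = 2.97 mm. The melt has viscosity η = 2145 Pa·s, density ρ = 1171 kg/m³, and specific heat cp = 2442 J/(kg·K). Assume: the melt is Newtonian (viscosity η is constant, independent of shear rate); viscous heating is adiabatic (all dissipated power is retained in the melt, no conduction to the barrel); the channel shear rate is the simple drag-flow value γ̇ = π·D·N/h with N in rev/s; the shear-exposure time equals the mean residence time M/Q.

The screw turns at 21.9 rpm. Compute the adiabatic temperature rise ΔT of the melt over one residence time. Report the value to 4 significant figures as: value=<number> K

value=64.04 K

Convert throughput: Q = 292.6 kg/h = 292.6/3600 = 0.0812778 kg/s
Mean residence time: t_res = M/Q_s = 2.78 kg / 0.0812778 kg/s = 34.2037 s
Convert to SI: D = 0.1294 m, h = 0.00297 m, N = 21.9/60 = 0.365 rev/s
γ̇ = π·D·N / h = π · 0.1294 · 0.365 / 0.00297 = 49.9598 s⁻¹
ΔT = η·γ̇²·t_res / (ρ·cp) = 2145 · (49.9598)² · 34.2037 / (1171 · 2442) = 64.0382 K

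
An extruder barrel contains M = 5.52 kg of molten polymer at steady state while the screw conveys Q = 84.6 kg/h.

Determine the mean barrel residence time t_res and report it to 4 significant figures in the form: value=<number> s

Q_s = Q / 3600 = 84.6 / 3600 = 0.0235 kg/s
t_res = M / Q_s = 5.52 / 0.0235 = 234.894 s

value=234.9 s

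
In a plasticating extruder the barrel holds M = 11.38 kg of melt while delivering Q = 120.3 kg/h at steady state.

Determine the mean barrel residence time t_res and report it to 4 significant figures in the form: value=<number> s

value=340.5 s

Throughput in SI: Q_s = 120.3 kg/h ÷ 3600 s/h = 0.0334167 kg/s
t_res = M / Q_s = 11.38 ÷ 0.0334167 = 340.549 s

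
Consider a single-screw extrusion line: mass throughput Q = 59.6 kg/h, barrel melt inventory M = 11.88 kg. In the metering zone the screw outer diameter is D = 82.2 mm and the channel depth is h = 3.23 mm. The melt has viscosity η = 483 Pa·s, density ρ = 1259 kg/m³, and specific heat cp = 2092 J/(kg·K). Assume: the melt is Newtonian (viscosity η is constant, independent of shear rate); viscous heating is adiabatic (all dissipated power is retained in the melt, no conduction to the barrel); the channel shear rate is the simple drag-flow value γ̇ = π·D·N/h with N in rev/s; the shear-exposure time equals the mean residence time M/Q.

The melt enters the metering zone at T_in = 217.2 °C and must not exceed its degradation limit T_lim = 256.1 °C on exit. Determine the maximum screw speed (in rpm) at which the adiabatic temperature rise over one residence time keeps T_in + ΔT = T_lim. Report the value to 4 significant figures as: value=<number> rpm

Throughput in SI: Q_s = 59.6 kg/h ÷ 3600 s/h = 0.0165556 kg/s
t_res = M / Q_s = 11.88 / 0.0165556 = 717.584 s
Geometry in SI: D = 82.2 mm → 0.0822 m, h = 3.23 mm → 0.00323 m
Allowable rise: ΔT_a = T_lim − T_in = 256.1 − 217.2 = 38.9 K
Invert ΔT = ηγ̇²t_res/(ρcp) for γ̇: γ̇_max² = ΔT_a ρ cp / (η t_res) = 38.9·1259·2092 / (483·717.584) = 295.609 s⁻²
Take the square root: γ̇_max = √(295.609) = 17.1933 s⁻¹
N_max = γ̇_max h / (πD) = 17.1933·0.00323/(π·0.0822) = 0.21505 rev/s → ×60 = 12.903 rpm

value=12.90 rpm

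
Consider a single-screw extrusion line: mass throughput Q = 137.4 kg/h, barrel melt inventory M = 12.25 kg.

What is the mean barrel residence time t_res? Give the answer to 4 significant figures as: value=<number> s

value=321.0 s

Throughput in SI: Q_s = 137.4 kg/h ÷ 3600 s/h = 0.0381667 kg/s
Mean residence time: t_res = M/Q_s = 12.25 kg / 0.0381667 kg/s = 320.961 s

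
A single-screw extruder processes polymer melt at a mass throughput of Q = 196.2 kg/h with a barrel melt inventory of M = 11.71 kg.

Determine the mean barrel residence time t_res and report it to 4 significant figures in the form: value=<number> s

Convert throughput: Q = 196.2 kg/h = 196.2/3600 = 0.0545 kg/s
t_res = M / Q_s = 11.71 ÷ 0.0545 = 214.862 s

value=214.9 s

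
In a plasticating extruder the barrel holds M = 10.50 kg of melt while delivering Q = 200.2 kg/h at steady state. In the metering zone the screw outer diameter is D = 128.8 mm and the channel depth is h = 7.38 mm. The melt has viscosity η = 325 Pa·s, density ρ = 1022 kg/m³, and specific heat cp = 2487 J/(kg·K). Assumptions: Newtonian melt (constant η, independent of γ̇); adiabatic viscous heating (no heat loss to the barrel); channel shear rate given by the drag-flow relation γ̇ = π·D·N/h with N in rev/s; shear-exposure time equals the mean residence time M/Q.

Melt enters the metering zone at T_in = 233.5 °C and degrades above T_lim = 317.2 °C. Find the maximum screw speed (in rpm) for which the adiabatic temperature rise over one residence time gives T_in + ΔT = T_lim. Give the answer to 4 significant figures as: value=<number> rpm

value=64.43 rpm

Q_s = Q / 3600 = 200.2 / 3600 = 0.0556111 kg/s
t_res = M / Q_s = 10.50 / 0.0556111 = 188.811 s
Geometry in SI: D = 128.8 mm → 0.1288 m, h = 7.38 mm → 0.00738 m
Allowable rise: ΔT_a = T_lim − T_in = 317.2 − 233.5 = 83.7 K
γ̇_max² = ΔT_a·ρ·cp/(η·t_res) = 83.7·1022·2487/(325·188.811) = 3466.9 s⁻²
γ̇_max = sqrt(3466.9) = 58.8804 s⁻¹
Solve γ̇ = πDN/h for N: N_max = γ̇_max·h/(π·D) = 58.8804 × 0.00738 / (π × 0.1288) = 1.07389 rev/s = 64.4336 rpm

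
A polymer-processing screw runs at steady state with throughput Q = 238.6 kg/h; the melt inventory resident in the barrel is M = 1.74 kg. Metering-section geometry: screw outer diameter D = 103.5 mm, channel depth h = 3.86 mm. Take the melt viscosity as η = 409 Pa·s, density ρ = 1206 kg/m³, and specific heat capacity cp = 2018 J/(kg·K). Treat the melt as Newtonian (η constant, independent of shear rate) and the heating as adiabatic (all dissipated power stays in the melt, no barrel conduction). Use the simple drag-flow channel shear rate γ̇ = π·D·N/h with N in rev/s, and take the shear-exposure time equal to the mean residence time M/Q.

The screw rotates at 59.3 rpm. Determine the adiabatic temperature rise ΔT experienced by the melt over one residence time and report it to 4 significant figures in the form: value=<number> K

value=30.58 K

Convert throughput: Q = 238.6 kg/h = 238.6/3600 = 0.0662778 kg/s
t_res = M / Q_s = 1.74 / 0.0662778 = 26.2531 s
Geometry in metres: D = 103.5 mm → 0.1035 m, h = 3.86 mm → 0.00386 m; screw speed N = 59.3 rpm = 0.988333 rev/s
Shear rate: γ̇ = πDN/h = π·0.1035·0.988333/0.00386 = 83.2542 s⁻¹
ΔT = η·γ̇²·t_res/(ρ·cp) = [409 × 83.2542² × 26.2531] / [1206 × 2018] = 30.5808 K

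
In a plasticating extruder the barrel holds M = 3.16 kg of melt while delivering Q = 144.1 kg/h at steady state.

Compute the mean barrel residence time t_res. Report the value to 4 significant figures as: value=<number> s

Throughput in SI: Q_s = 144.1 kg/h ÷ 3600 s/h = 0.0400278 kg/s
Mean residence time: t_res = M/Q_s = 3.16 kg / 0.0400278 kg/s = 78.9452 s

value=78.95 s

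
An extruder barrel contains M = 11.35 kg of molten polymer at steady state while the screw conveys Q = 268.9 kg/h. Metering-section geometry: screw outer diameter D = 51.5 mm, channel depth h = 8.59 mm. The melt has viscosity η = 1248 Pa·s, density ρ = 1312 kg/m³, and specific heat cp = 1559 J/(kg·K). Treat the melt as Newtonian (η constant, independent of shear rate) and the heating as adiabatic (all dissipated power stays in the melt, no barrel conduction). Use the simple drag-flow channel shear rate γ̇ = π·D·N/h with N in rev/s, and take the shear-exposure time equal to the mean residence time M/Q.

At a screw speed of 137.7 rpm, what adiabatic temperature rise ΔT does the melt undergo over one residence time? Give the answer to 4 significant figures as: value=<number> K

value=173.2 K

Throughput in SI: Q_s = 268.9 kg/h ÷ 3600 s/h = 0.0746944 kg/s
Mean residence time: t_res = M/Q_s = 11.35 kg / 0.0746944 kg/s = 151.952 s
Convert to SI: D = 0.0515 m, h = 0.00859 m, N = 137.7/60 = 2.295 rev/s
Shear rate: γ̇ = πDN/h = π·0.0515·2.295/0.00859 = 43.2262 s⁻¹
Adiabatic rise: ΔT = η γ̇² t_res / (ρ cp) = 1248·(43.2262)²·151.952 / (1312·1559) = 173.235 K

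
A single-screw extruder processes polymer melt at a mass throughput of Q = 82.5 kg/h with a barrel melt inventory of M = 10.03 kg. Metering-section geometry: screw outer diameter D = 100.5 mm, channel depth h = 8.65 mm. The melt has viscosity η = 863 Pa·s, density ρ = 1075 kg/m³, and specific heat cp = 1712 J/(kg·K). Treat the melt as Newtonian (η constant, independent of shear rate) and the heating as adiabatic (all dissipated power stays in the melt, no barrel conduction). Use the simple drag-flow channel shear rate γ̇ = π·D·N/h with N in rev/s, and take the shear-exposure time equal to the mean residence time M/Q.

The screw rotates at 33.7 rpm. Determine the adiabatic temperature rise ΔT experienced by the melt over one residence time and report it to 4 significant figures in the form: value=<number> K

value=86.26 K

Q_s = Q / 3600 = 82.5 / 3600 = 0.0229167 kg/s
t_res = M / Q_s = 10.03 ÷ 0.0229167 = 437.673 s
Geometry in metres: D = 100.5 mm → 0.1005 m, h = 8.65 mm → 0.00865 m; screw speed N = 33.7 rpm = 0.561667 rev/s
γ̇ = π·D·N / h = π · 0.1005 · 0.561667 / 0.00865 = 20.5012 s⁻¹
ΔT = η·γ̇²·t_res / (ρ·cp) = 863 · (20.5012)² · 437.673 / (1075 · 1712) = 86.2591 K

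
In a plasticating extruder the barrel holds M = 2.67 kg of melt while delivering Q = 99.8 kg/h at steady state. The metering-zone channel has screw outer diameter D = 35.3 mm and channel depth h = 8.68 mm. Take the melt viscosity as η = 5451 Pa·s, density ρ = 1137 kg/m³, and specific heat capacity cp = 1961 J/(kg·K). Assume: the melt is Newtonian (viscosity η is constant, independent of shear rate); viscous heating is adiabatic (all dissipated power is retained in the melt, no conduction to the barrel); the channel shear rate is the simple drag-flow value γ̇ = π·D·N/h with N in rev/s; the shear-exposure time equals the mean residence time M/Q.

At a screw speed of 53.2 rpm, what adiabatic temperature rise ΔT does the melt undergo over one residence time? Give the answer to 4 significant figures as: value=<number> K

value=30.22 K

Throughput in SI: Q_s = 99.8 kg/h ÷ 3600 s/h = 0.0277222 kg/s
t_res = M / Q_s = 2.67 / 0.0277222 = 96.3126 s
Geometry in metres: D = 35.3 mm → 0.0353 m, h = 8.68 mm → 0.00868 m; screw speed N = 53.2 rpm = 0.886667 rev/s
γ̇ = π·D·N / h = π · 0.0353 · 0.886667 / 0.00868 = 11.3283 s⁻¹
ΔT = η·γ̇²·t_res / (ρ·cp) = 5451 · (11.3283)² · 96.3126 / (1137 · 1961) = 30.217 K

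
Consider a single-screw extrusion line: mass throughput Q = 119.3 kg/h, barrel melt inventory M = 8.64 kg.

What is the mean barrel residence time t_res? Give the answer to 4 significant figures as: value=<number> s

value=260.7 s

Throughput in SI: Q_s = 119.3 kg/h ÷ 3600 s/h = 0.0331389 kg/s
t_res = M / Q_s = 8.64 ÷ 0.0331389 = 260.721 s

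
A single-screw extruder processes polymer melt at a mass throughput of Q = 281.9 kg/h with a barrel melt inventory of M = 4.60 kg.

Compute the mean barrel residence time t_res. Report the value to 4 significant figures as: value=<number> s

value=58.74 s

Convert throughput: Q = 281.9 kg/h = 281.9/3600 = 0.0783056 kg/s
t_res = M / Q_s = 4.60 ÷ 0.0783056 = 58.7442 s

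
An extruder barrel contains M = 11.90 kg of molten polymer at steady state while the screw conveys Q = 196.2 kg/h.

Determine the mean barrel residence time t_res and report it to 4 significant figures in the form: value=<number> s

Q_s = Q / 3600 = 196.2 / 3600 = 0.0545 kg/s
t_res = M / Q_s = 11.90 / 0.0545 = 218.349 s

value=218.3 s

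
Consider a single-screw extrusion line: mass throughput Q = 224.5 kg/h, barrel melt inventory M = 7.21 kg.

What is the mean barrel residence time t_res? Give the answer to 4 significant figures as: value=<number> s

Convert throughput: Q = 224.5 kg/h = 224.5/3600 = 0.0623611 kg/s
Mean residence time: t_res = M/Q_s = 7.21 kg / 0.0623611 kg/s = 115.617 s

value=115.6 s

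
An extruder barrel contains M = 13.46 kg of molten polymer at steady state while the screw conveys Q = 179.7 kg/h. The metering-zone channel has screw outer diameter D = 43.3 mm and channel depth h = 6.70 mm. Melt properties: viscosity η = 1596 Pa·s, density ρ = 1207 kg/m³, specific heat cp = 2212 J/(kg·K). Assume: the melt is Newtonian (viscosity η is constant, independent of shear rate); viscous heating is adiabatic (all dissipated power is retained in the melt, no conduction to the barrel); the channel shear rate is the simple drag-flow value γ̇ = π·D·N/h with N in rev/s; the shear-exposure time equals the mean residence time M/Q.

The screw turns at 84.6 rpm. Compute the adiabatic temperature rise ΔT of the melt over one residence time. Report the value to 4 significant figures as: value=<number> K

value=132.1 K

Throughput in SI: Q_s = 179.7 kg/h ÷ 3600 s/h = 0.0499167 kg/s
t_res = M / Q_s = 13.46 ÷ 0.0499167 = 269.649 s
Geometry in metres: D = 43.3 mm → 0.0433 m, h = 6.70 mm → 0.0067 m; screw speed N = 84.6 rpm = 1.41 rev/s
γ̇ = π·D·N / h = π · 0.0433 · 1.41 / 0.0067 = 28.6274 s⁻¹
ΔT = η·γ̇²·t_res/(ρ·cp) = [1596 × 28.6274² × 269.649] / [1207 × 2212] = 132.1 K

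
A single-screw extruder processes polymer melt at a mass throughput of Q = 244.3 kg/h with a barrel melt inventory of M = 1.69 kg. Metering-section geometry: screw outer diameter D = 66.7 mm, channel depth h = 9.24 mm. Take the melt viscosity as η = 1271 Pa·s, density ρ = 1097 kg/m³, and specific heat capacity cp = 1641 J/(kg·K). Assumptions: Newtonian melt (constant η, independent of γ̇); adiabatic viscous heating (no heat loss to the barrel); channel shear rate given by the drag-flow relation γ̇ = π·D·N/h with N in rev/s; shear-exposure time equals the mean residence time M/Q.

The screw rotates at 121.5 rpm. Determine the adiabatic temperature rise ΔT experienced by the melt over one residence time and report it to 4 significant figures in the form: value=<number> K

Convert throughput: Q = 244.3 kg/h = 244.3/3600 = 0.0678611 kg/s
t_res = M / Q_s = 1.69 / 0.0678611 = 24.9038 s
Convert to SI: D = 0.0667 m, h = 0.00924 m, N = 121.5/60 = 2.025 rev/s
Shear rate: γ̇ = πDN/h = π·0.0667·2.025/0.00924 = 45.9228 s⁻¹
ΔT = η·γ̇²·t_res / (ρ·cp) = 1271 · (45.9228)² · 24.9038 / (1097 · 1641) = 37.0812 K

value=37.08 K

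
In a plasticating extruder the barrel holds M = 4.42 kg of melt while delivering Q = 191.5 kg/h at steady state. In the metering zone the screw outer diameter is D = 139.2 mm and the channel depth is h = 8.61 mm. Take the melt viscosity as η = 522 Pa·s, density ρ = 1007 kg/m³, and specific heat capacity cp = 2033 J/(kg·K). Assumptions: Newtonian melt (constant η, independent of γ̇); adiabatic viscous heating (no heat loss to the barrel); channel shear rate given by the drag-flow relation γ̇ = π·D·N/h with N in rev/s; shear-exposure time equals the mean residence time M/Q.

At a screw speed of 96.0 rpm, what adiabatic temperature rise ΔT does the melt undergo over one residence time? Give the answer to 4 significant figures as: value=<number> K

value=139.9 K

Q_s = Q / 3600 = 191.5 / 3600 = 0.0531944 kg/s
t_res = M / Q_s = 4.42 / 0.0531944 = 83.0914 s
Convert to SI: D = 0.1392 m, h = 0.00861 m, N = 96.0/60 = 1.6 rev/s
γ̇ = π·D·N / h = π · 0.1392 · 1.6 / 0.00861 = 81.2654 s⁻¹
ΔT = η·γ̇²·t_res/(ρ·cp) = [522 × 81.2654² × 83.0914] / [1007 × 2033] = 139.917 K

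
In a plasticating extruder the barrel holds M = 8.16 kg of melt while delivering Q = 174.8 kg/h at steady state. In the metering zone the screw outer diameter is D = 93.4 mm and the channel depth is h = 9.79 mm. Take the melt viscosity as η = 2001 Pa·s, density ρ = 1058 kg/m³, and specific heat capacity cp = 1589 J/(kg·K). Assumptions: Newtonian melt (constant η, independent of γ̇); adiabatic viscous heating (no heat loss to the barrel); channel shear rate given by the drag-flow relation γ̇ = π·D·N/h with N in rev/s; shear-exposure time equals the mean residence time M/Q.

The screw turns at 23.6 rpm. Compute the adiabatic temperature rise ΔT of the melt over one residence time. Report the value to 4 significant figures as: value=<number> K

Q_s = Q / 3600 = 174.8 / 3600 = 0.0485556 kg/s
Mean residence time: t_res = M/Q_s = 8.16 kg / 0.0485556 kg/s = 168.055 s
Convert to SI: D = 0.0934 m, h = 0.00979 m, N = 23.6/60 = 0.393333 rev/s
γ̇ = π·D·N / h = π · 0.0934 · 0.393333 / 0.00979 = 11.7889 s⁻¹
ΔT = η·γ̇²·t_res / (ρ·cp) = 2001 · (11.7889)² · 168.055 / (1058 · 1589) = 27.7996 K

value=27.80 K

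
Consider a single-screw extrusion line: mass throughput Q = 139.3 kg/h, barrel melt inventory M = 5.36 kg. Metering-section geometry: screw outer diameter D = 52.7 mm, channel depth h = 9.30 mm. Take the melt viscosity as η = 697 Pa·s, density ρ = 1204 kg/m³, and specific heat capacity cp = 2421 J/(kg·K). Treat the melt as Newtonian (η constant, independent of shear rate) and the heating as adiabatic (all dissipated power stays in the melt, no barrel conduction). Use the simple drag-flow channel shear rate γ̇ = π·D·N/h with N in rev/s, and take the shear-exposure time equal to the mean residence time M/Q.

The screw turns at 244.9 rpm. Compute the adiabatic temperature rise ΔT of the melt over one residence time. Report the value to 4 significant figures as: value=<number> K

Convert throughput: Q = 139.3 kg/h = 139.3/3600 = 0.0386944 kg/s
Mean residence time: t_res = M/Q_s = 5.36 kg / 0.0386944 kg/s = 138.521 s
Geometry in metres: D = 52.7 mm → 0.0527 m, h = 9.30 mm → 0.0093 m; screw speed N = 244.9 rpm = 4.08167 rev/s
γ̇ = π D N / h = (π)(0.0527)(4.08167) / 0.0093 = 72.6633 s⁻¹
ΔT = η·γ̇²·t_res/(ρ·cp) = [697 × 72.6633² × 138.521] / [1204 × 2421] = 174.887 K

value=174.9 K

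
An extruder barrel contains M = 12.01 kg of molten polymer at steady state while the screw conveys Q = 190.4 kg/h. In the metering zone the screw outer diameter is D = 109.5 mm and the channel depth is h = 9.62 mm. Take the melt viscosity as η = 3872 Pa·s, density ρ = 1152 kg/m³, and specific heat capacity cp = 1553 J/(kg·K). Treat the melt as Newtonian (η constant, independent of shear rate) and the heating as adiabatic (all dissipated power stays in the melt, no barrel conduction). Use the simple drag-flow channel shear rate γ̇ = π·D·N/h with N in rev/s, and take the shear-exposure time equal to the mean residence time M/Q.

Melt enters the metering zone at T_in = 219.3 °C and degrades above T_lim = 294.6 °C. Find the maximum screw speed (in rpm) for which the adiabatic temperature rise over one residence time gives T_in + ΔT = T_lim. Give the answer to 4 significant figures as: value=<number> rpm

value=20.77 rpm

Convert throughput: Q = 190.4 kg/h = 190.4/3600 = 0.0528889 kg/s
Mean residence time: t_res = M/Q_s = 12.01 kg / 0.0528889 kg/s = 227.08 s
Convert to metres: D = 0.1095 m, h = 0.00962 m
Allowable rise: ΔT_a = T_lim − T_in = 294.6 − 219.3 = 75.3 K
γ̇_max² = ΔT_a·ρ·cp / (η·t_res) = [75.3 × 1152 × 1553] / [3872 × 227.08] = 153.216 s⁻²
γ̇_max = sqrt(153.216) = 12.3781 s⁻¹
Solve γ̇ = πDN/h for N: N_max = γ̇_max·h/(π·D) = 12.3781 × 0.00962 / (π × 0.1095) = 0.346149 rev/s = 20.769 rpm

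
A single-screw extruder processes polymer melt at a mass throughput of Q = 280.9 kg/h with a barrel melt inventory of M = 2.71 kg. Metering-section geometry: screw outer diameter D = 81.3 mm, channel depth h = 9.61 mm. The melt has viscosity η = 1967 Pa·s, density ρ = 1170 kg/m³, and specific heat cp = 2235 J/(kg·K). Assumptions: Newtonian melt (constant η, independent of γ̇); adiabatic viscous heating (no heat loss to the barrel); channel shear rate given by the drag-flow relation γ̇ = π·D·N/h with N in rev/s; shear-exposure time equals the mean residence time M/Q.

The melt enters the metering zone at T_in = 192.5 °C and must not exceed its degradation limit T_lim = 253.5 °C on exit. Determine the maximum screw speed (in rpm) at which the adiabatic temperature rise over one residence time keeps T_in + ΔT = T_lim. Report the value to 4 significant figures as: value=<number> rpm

value=109.1 rpm

Q_s = Q / 3600 = 280.9 / 3600 = 0.0780278 kg/s
Mean residence time: t_res = M/Q_s = 2.71 kg / 0.0780278 kg/s = 34.7312 s
D = 81.3 mm = 0.0813 m;  h = 9.61 mm = 0.00961 m
ΔT_a = T_lim − T_in = 253.5 − 192.5 = 61 K
γ̇_max² = ΔT_a·ρ·cp / (η·t_res) = [61 × 1170 × 2235] / [1967 × 34.7312] = 2334.9 s⁻²
γ̇_max = √2334.9 = 48.3208 s⁻¹
Solve γ̇ = πDN/h for N: N_max = γ̇_max·h/(π·D) = 48.3208 × 0.00961 / (π × 0.0813) = 1.8181 rev/s = 109.086 rpm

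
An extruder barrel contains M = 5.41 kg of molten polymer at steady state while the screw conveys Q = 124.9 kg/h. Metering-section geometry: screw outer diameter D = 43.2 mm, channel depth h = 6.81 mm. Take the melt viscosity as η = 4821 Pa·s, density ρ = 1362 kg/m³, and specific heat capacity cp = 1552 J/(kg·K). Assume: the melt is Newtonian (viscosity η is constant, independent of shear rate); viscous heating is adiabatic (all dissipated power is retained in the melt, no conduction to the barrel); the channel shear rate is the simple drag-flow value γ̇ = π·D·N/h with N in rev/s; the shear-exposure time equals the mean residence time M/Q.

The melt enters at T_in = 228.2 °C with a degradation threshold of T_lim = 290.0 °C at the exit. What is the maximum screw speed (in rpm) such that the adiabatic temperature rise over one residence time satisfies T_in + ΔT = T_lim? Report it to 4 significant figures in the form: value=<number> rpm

value=39.69 rpm

Q_s = Q / 3600 = 124.9 / 3600 = 0.0346944 kg/s
t_res = M / Q_s = 5.41 ÷ 0.0346944 = 155.933 s
Convert to metres: D = 0.0432 m, h = 0.00681 m
ΔT_a = T_lim − T_in = 290.0 − 228.2 = 61.8 K
Invert ΔT = ηγ̇²t_res/(ρcp) for γ̇: γ̇_max² = ΔT_a ρ cp / (η t_res) = 61.8·1362·1552 / (4821·155.933) = 173.773 s⁻²
γ̇_max = sqrt(173.773) = 13.1823 s⁻¹
Solve γ̇ = πDN/h for N: N_max = γ̇_max·h/(π·D) = 13.1823 × 0.00681 / (π × 0.0432) = 0.661462 rev/s = 39.6877 rpm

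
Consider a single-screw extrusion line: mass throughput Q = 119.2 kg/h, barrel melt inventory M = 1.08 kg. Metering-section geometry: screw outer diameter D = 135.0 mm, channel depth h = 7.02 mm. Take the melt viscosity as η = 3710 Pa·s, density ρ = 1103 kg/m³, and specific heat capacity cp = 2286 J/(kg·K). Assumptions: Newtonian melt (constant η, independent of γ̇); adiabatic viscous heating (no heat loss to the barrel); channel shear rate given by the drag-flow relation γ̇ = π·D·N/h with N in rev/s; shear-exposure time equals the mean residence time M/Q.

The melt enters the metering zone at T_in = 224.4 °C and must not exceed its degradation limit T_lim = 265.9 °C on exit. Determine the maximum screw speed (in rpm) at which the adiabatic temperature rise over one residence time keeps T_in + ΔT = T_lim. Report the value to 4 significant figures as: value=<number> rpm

Q_s = Q / 3600 = 119.2 / 3600 = 0.0331111 kg/s
Mean residence time: t_res = M/Q_s = 1.08 kg / 0.0331111 kg/s = 32.6174 s
Convert to metres: D = 0.135 m, h = 0.00702 m
ΔT_a = T_lim − T_in = 265.9 °C − 224.4 °C = 41.5 K
γ̇_max² = ΔT_a·ρ·cp / (η·t_res) = [41.5 × 1103 × 2286] / [3710 × 32.6174] = 864.721 s⁻²
γ̇_max = √864.721 = 29.4061 s⁻¹
Solve γ̇ = πDN/h for N: N_max = γ̇_max·h/(π·D) = 29.4061 × 0.00702 / (π × 0.135) = 0.486734 rev/s = 29.204 rpm

value=29.20 rpm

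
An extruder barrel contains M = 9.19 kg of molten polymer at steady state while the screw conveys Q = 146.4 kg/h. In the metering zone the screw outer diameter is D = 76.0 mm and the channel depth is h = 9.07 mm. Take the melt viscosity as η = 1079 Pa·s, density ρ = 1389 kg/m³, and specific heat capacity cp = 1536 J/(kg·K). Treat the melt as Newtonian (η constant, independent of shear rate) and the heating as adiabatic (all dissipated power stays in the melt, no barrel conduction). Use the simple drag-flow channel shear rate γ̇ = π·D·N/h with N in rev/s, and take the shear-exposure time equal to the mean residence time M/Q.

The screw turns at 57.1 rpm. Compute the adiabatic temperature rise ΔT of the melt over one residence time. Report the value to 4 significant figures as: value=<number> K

value=71.73 K

Convert throughput: Q = 146.4 kg/h = 146.4/3600 = 0.0406667 kg/s
t_res = M / Q_s = 9.19 / 0.0406667 = 225.984 s
Convert to SI: D = 0.076 m, h = 0.00907 m, N = 57.1/60 = 0.951667 rev/s
Shear rate: γ̇ = πDN/h = π·0.076·0.951667/0.00907 = 25.0519 s⁻¹
ΔT = η·γ̇²·t_res/(ρ·cp) = [1079 × 25.0519² × 225.984] / [1389 × 1536] = 71.7277 K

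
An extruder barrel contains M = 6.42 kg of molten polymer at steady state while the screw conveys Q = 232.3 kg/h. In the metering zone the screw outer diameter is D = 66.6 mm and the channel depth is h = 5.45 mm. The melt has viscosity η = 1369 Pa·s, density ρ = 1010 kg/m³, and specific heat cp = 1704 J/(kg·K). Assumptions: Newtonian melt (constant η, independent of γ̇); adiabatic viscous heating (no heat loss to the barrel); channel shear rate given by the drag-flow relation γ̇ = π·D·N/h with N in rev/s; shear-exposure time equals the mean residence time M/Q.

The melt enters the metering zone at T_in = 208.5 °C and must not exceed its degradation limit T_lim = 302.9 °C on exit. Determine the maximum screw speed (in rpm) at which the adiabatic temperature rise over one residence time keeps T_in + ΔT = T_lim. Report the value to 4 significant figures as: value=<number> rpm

Throughput in SI: Q_s = 232.3 kg/h ÷ 3600 s/h = 0.0645278 kg/s
t_res = M / Q_s = 6.42 ÷ 0.0645278 = 99.492 s
Geometry in SI: D = 66.6 mm → 0.0666 m, h = 5.45 mm → 0.00545 m
ΔT_a = T_lim − T_in = 302.9 °C − 208.5 °C = 94.4 K
Invert ΔT = ηγ̇²t_res/(ρcp) for γ̇: γ̇_max² = ΔT_a ρ cp / (η t_res) = 94.4·1010·1704 / (1369·99.492) = 1192.81 s⁻²
γ̇_max = √1192.81 = 34.5371 s⁻¹
Solve γ̇ = πDN/h for N: N_max = γ̇_max·h/(π·D) = 34.5371 × 0.00545 / (π × 0.0666) = 0.899618 rev/s = 53.9771 rpm

value=53.98 rpm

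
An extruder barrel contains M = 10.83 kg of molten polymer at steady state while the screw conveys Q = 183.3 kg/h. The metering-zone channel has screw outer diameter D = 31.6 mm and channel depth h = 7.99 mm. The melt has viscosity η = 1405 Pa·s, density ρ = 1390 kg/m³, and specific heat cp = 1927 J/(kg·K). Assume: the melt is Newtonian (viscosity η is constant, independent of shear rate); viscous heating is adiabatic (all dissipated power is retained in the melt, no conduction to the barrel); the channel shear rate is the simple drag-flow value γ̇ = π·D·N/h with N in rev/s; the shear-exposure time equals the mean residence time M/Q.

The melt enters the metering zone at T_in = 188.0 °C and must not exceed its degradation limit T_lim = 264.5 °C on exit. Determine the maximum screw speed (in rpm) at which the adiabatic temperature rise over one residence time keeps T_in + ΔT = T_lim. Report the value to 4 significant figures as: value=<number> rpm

Q_s = Q / 3600 = 183.3 / 3600 = 0.0509167 kg/s
t_res = M / Q_s = 10.83 ÷ 0.0509167 = 212.7 s
Convert to metres: D = 0.0316 m, h = 0.00799 m
Allowable rise: ΔT_a = T_lim − T_in = 264.5 − 188.0 = 76.5 K
γ̇_max² = ΔT_a·ρ·cp / (η·t_res) = [76.5 × 1390 × 1927] / [1405 × 212.7] = 685.667 s⁻²
γ̇_max = √685.667 = 26.1852 s⁻¹
N_max = γ̇_max h / (πD) = 26.1852·0.00799/(π·0.0316) = 2.10749 rev/s → ×60 = 126.45 rpm

value=126.4 rpm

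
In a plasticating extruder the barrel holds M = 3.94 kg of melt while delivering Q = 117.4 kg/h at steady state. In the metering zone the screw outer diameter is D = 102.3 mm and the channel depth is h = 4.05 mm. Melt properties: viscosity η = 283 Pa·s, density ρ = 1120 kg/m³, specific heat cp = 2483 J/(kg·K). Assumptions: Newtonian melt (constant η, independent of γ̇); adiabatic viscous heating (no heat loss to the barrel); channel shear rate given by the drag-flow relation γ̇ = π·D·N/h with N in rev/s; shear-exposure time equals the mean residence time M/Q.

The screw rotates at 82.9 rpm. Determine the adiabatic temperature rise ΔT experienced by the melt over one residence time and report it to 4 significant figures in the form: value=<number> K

value=147.8 K

Throughput in SI: Q_s = 117.4 kg/h ÷ 3600 s/h = 0.0326111 kg/s
t_res = M / Q_s = 3.94 / 0.0326111 = 120.818 s
D = 102.3 mm = 0.1023 m;  h = 4.05 mm = 0.00405 m;  N = 82.9 rpm / 60 = 1.38167 rev/s
γ̇ = π·D·N / h = π · 0.1023 · 1.38167 / 0.00405 = 109.641 s⁻¹
ΔT = η·γ̇²·t_res / (ρ·cp) = 283 · (109.641)² · 120.818 / (1120 · 2483) = 147.798 K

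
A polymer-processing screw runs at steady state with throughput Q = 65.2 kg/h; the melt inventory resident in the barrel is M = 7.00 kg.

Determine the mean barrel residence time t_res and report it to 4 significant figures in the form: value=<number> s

value=386.5 s

Throughput in SI: Q_s = 65.2 kg/h ÷ 3600 s/h = 0.0181111 kg/s
Mean residence time: t_res = M/Q_s = 7.00 kg / 0.0181111 kg/s = 386.503 s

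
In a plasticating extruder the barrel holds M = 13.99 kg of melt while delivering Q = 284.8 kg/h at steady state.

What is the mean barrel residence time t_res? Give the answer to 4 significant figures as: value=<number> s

value=176.8 s

Throughput in SI: Q_s = 284.8 kg/h ÷ 3600 s/h = 0.0791111 kg/s
t_res = M / Q_s = 13.99 ÷ 0.0791111 = 176.84 s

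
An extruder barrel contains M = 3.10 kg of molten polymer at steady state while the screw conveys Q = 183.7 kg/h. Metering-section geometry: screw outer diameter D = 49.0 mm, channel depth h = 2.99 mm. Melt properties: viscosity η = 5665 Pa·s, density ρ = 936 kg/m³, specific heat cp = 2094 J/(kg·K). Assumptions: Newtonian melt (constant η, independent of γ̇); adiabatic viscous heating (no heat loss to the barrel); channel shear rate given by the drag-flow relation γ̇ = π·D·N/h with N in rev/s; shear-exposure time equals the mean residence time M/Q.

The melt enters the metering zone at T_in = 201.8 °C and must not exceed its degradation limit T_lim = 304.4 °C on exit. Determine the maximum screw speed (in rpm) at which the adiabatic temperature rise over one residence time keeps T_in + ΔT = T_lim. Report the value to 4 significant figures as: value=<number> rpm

value=28.17 rpm

Throughput in SI: Q_s = 183.7 kg/h ÷ 3600 s/h = 0.0510278 kg/s
t_res = M / Q_s = 3.10 / 0.0510278 = 60.7512 s
D = 49.0 mm = 0.049 m;  h = 2.99 mm = 0.00299 m
Allowable rise: ΔT_a = T_lim − T_in = 304.4 − 201.8 = 102.6 K
Invert ΔT = ηγ̇²t_res/(ρcp) for γ̇: γ̇_max² = ΔT_a ρ cp / (η t_res) = 102.6·936·2094 / (5665·60.7512) = 584.312 s⁻²
Take the square root: γ̇_max = √(584.312) = 24.1725 s⁻¹
N_max = γ̇_max·h / (π·D) = 24.1725 · 0.00299 / (π · 0.049) = 0.469513 rev/s = 28.1708 rpm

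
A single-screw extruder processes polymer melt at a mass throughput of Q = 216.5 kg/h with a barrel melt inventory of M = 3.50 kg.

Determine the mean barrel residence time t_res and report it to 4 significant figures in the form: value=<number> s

value=58.20 s

Q_s = Q / 3600 = 216.5 / 3600 = 0.0601389 kg/s
Mean residence time: t_res = M/Q_s = 3.50 kg / 0.0601389 kg/s = 58.1986 s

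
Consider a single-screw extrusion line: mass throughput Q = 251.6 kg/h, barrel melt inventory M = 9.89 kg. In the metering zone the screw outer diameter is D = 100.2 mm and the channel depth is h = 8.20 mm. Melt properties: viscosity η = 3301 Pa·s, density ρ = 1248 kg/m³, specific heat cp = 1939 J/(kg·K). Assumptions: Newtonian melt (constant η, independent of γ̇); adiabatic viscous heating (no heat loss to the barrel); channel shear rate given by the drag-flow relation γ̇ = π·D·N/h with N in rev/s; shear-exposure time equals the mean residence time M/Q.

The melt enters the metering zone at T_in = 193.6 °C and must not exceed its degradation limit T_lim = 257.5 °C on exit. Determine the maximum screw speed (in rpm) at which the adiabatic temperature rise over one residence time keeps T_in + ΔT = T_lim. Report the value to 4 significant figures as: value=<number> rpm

Q_s = Q / 3600 = 251.6 / 3600 = 0.0698889 kg/s
t_res = M / Q_s = 9.89 ÷ 0.0698889 = 141.51 s
D = 100.2 mm = 0.1002 m;  h = 8.20 mm = 0.0082 m
Allowable rise: ΔT_a = T_lim − T_in = 257.5 − 193.6 = 63.9 K
Invert ΔT = ηγ̇²t_res/(ρcp) for γ̇: γ̇_max² = ΔT_a ρ cp / (η t_res) = 63.9·1248·1939 / (3301·141.51) = 331.024 s⁻²
γ̇_max = √331.024 = 18.1941 s⁻¹
N_max = γ̇_max·h / (π·D) = 18.1941 · 0.0082 / (π · 0.1002) = 0.473943 rev/s = 28.4366 rpm

value=28.44 rpm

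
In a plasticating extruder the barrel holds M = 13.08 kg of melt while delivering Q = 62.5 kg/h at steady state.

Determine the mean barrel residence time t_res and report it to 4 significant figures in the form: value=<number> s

Convert throughput: Q = 62.5 kg/h = 62.5/3600 = 0.0173611 kg/s
t_res = M / Q_s = 13.08 ÷ 0.0173611 = 753.408 s

value=753.4 s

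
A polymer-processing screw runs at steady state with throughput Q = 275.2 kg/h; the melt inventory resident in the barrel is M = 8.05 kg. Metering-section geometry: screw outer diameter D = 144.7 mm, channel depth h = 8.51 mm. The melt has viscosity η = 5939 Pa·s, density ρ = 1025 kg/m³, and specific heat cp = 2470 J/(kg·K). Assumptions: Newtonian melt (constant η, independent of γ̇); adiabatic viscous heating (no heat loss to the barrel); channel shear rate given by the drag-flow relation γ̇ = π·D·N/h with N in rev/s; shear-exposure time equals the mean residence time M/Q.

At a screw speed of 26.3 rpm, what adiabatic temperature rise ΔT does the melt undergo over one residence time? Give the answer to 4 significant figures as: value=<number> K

value=135.4 K

Throughput in SI: Q_s = 275.2 kg/h ÷ 3600 s/h = 0.0764444 kg/s
Mean residence time: t_res = M/Q_s = 8.05 kg / 0.0764444 kg/s = 105.305 s
Geometry in metres: D = 144.7 mm → 0.1447 m, h = 8.51 mm → 0.00851 m; screw speed N = 26.3 rpm = 0.438333 rev/s
Shear rate: γ̇ = πDN/h = π·0.1447·0.438333/0.00851 = 23.415 s⁻¹
Adiabatic rise: ΔT = η γ̇² t_res / (ρ cp) = 5939·(23.415)²·105.305 / (1025·2470) = 135.434 K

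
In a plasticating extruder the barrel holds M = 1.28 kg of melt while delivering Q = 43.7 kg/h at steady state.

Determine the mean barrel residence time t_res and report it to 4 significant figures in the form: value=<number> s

value=105.4 s

Convert throughput: Q = 43.7 kg/h = 43.7/3600 = 0.0121389 kg/s
t_res = M / Q_s = 1.28 / 0.0121389 = 105.446 s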